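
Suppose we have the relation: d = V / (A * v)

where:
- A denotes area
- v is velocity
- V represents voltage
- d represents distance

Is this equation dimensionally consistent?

No

A (area) has dimensions [L^2].
v (velocity) has dimensions [L T^-1].
V (voltage) has dimensions [I^-1 L^2 M T^-3].
d (distance) has dimensions [L].

Left side: [L]
Right side: [I^-1 L^-1 M T^-2]

The two sides have different dimensions, so the equation is NOT dimensionally consistent.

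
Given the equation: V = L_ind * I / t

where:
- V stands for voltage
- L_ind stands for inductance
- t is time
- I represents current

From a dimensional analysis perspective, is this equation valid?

Yes

V (voltage) has dimensions [I^-1 L^2 M T^-3].
L_ind (inductance) has dimensions [I^-2 L^2 M T^-2].
t (time) has dimensions [T].
I (current) has dimensions [I].

Left side: [I^-1 L^2 M T^-3]
Right side: [I^-1 L^2 M T^-3]

Both sides have the same dimensions, so the equation is dimensionally consistent.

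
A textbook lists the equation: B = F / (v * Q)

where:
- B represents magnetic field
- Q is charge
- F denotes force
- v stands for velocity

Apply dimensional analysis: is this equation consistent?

Yes

B (magnetic field) has dimensions [I^-1 M T^-2].
Q (charge) has dimensions [I T].
F (force) has dimensions [L M T^-2].
v (velocity) has dimensions [L T^-1].

Left side: [I^-1 M T^-2]
Right side: [I^-1 M T^-2]

Both sides have the same dimensions, so the equation is dimensionally consistent.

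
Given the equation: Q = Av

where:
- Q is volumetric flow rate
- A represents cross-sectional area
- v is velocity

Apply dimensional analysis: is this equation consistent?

Yes

Q (volumetric flow rate) has dimensions [L^3 T^-1].
A (cross-sectional area) has dimensions [L^2].
v (velocity) has dimensions [L T^-1].

Left side: [L^3 T^-1]
Right side: [L^3 T^-1]

Both sides have the same dimensions, so the equation is dimensionally consistent.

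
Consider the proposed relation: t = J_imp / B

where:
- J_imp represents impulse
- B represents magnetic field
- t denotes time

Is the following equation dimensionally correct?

No

J_imp (impulse) has dimensions [L M T^-1].
B (magnetic field) has dimensions [I^-1 M T^-2].
t (time) has dimensions [T].

Left side: [T]
Right side: [I L T]

The two sides have different dimensions, so the equation is NOT dimensionally consistent.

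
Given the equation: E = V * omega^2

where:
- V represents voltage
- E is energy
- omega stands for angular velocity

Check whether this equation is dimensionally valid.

No

V (voltage) has dimensions [I^-1 L^2 M T^-3].
E (energy) has dimensions [L^2 M T^-2].
omega (angular velocity) has dimensions [T^-1].

Left side: [L^2 M T^-2]
Right side: [I^-1 L^2 M T^-5]

The two sides have different dimensions, so the equation is NOT dimensionally consistent.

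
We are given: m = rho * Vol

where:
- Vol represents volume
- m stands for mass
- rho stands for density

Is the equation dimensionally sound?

Yes

Vol (volume) has dimensions [L^3].
m (mass) has dimensions [M].
rho (density) has dimensions [L^-3 M].

Left side: [M]
Right side: [M]

Both sides have the same dimensions, so the equation is dimensionally consistent.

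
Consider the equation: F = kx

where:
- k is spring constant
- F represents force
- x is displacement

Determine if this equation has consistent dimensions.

Yes

k (spring constant) has dimensions [M T^-2].
F (force) has dimensions [L M T^-2].
x (displacement) has dimensions [L].

Left side: [L M T^-2]
Right side: [L M T^-2]

Both sides have the same dimensions, so the equation is dimensionally consistent.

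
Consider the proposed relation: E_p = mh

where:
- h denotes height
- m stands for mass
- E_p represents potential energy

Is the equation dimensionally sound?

No

h (height) has dimensions [L].
m (mass) has dimensions [M].
E_p (potential energy) has dimensions [L^2 M T^-2].

Left side: [L^2 M T^-2]
Right side: [L M]

The two sides have different dimensions, so the equation is NOT dimensionally consistent.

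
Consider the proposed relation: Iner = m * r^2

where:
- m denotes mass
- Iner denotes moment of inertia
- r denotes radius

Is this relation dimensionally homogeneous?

Yes

m (mass) has dimensions [M].
Iner (moment of inertia) has dimensions [L^2 M].
r (radius) has dimensions [L].

Left side: [L^2 M]
Right side: [L^2 M]

Both sides have the same dimensions, so the equation is dimensionally consistent.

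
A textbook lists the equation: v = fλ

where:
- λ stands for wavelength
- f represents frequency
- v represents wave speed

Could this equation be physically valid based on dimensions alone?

Yes

λ (wavelength) has dimensions [L].
f (frequency) has dimensions [T^-1].
v (wave speed) has dimensions [L T^-1].

Left side: [L T^-1]
Right side: [L T^-1]

Both sides have the same dimensions, so the equation is dimensionally consistent.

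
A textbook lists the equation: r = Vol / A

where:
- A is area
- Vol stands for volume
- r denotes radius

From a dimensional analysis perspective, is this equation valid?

Yes

A (area) has dimensions [L^2].
Vol (volume) has dimensions [L^3].
r (radius) has dimensions [L].

Left side: [L]
Right side: [L]

Both sides have the same dimensions, so the equation is dimensionally consistent.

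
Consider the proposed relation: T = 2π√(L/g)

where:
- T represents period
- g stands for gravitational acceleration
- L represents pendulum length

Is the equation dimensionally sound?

Yes

T (period) has dimensions [T].
g (gravitational acceleration) has dimensions [L T^-2].
L (pendulum length) has dimensions [L].

Left side: [T]
Right side: [T]

Both sides have the same dimensions, so the equation is dimensionally consistent.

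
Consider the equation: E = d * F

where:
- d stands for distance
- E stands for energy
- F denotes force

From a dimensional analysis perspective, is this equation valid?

Yes

d (distance) has dimensions [L].
E (energy) has dimensions [L^2 M T^-2].
F (force) has dimensions [L M T^-2].

Left side: [L^2 M T^-2]
Right side: [L^2 M T^-2]

Both sides have the same dimensions, so the equation is dimensionally consistent.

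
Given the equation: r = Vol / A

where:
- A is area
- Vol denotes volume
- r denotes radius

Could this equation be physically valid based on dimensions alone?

Yes

A (area) has dimensions [L^2].
Vol (volume) has dimensions [L^3].
r (radius) has dimensions [L].

Left side: [L]
Right side: [L]

Both sides have the same dimensions, so the equation is dimensionally consistent.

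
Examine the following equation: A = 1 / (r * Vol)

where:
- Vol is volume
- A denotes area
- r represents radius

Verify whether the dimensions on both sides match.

No

Vol (volume) has dimensions [L^3].
A (area) has dimensions [L^2].
r (radius) has dimensions [L].

Left side: [L^2]
Right side: [L^-4]

The two sides have different dimensions, so the equation is NOT dimensionally consistent.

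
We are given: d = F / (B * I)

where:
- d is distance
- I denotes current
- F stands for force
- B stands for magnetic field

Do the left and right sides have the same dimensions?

Yes

d (distance) has dimensions [L].
I (current) has dimensions [I].
F (force) has dimensions [L M T^-2].
B (magnetic field) has dimensions [I^-1 M T^-2].

Left side: [L]
Right side: [L]

Both sides have the same dimensions, so the equation is dimensionally consistent.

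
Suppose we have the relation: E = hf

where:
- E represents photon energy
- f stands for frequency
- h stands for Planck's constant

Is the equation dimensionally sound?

Yes

E (photon energy) has dimensions [L^2 M T^-2].
f (frequency) has dimensions [T^-1].
h (Planck's constant) has dimensions [L^2 M T^-1].

Left side: [L^2 M T^-2]
Right side: [L^2 M T^-2]

Both sides have the same dimensions, so the equation is dimensionally consistent.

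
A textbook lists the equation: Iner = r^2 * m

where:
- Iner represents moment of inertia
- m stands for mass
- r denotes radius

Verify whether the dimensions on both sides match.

Yes

Iner (moment of inertia) has dimensions [L^2 M].
m (mass) has dimensions [M].
r (radius) has dimensions [L].

Left side: [L^2 M]
Right side: [L^2 M]

Both sides have the same dimensions, so the equation is dimensionally consistent.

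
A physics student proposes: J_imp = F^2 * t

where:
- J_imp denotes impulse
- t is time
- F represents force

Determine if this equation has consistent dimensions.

No

J_imp (impulse) has dimensions [L M T^-1].
t (time) has dimensions [T].
F (force) has dimensions [L M T^-2].

Left side: [L M T^-1]
Right side: [L^2 M^2 T^-3]

The two sides have different dimensions, so the equation is NOT dimensionally consistent.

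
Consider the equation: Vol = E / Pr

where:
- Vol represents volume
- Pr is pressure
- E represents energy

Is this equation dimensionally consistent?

Yes

Vol (volume) has dimensions [L^3].
Pr (pressure) has dimensions [L^-1 M T^-2].
E (energy) has dimensions [L^2 M T^-2].

Left side: [L^3]
Right side: [L^3]

Both sides have the same dimensions, so the equation is dimensionally consistent.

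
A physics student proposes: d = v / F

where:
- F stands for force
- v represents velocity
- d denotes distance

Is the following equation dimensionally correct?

No

F (force) has dimensions [L M T^-2].
v (velocity) has dimensions [L T^-1].
d (distance) has dimensions [L].

Left side: [L]
Right side: [M^-1 T]

The two sides have different dimensions, so the equation is NOT dimensionally consistent.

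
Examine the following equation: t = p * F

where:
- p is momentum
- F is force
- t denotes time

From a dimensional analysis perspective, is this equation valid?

No

p (momentum) has dimensions [L M T^-1].
F (force) has dimensions [L M T^-2].
t (time) has dimensions [T].

Left side: [T]
Right side: [L^2 M^2 T^-3]

The two sides have different dimensions, so the equation is NOT dimensionally consistent.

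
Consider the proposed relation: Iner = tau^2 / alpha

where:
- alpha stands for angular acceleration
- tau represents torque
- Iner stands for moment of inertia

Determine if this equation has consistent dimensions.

No

alpha (angular acceleration) has dimensions [T^-2].
tau (torque) has dimensions [L^2 M T^-2].
Iner (moment of inertia) has dimensions [L^2 M].

Left side: [L^2 M]
Right side: [L^4 M^2 T^-2]

The two sides have different dimensions, so the equation is NOT dimensionally consistent.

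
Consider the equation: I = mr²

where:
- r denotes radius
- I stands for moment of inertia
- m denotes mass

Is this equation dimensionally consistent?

Yes

r (radius) has dimensions [L].
I (moment of inertia) has dimensions [L^2 M].
m (mass) has dimensions [M].

Left side: [L^2 M]
Right side: [L^2 M]

Both sides have the same dimensions, so the equation is dimensionally consistent.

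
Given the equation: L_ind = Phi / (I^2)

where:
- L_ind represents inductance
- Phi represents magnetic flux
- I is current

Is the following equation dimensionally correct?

No

L_ind (inductance) has dimensions [I^-2 L^2 M T^-2].
Phi (magnetic flux) has dimensions [I^-1 L^2 M T^-2].
I (current) has dimensions [I].

Left side: [I^-2 L^2 M T^-2]
Right side: [I^-3 L^2 M T^-2]

The two sides have different dimensions, so the equation is NOT dimensionally consistent.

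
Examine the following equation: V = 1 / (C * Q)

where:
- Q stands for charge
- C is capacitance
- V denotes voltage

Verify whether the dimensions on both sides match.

No

Q (charge) has dimensions [I T].
C (capacitance) has dimensions [I^2 L^-2 M^-1 T^4].
V (voltage) has dimensions [I^-1 L^2 M T^-3].

Left side: [I^-1 L^2 M T^-3]
Right side: [I^-3 L^2 M T^-5]

The two sides have different dimensions, so the equation is NOT dimensionally consistent.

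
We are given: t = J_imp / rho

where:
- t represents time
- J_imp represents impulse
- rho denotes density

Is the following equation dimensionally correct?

No

t (time) has dimensions [T].
J_imp (impulse) has dimensions [L M T^-1].
rho (density) has dimensions [L^-3 M].

Left side: [T]
Right side: [L^4 T^-1]

The two sides have different dimensions, so the equation is NOT dimensionally consistent.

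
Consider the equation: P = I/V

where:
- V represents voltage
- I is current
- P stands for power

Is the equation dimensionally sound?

No

V (voltage) has dimensions [I^-1 L^2 M T^-3].
I (current) has dimensions [I].
P (power) has dimensions [L^2 M T^-3].

Left side: [L^2 M T^-3]
Right side: [I^2 L^-2 M^-1 T^3]

The two sides have different dimensions, so the equation is NOT dimensionally consistent.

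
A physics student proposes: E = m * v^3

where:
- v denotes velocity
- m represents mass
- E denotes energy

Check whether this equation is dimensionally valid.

No

v (velocity) has dimensions [L T^-1].
m (mass) has dimensions [M].
E (energy) has dimensions [L^2 M T^-2].

Left side: [L^2 M T^-2]
Right side: [L^3 M T^-3]

The two sides have different dimensions, so the equation is NOT dimensionally consistent.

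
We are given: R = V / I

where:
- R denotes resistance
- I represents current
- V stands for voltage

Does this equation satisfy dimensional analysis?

Yes

R (resistance) has dimensions [I^-2 L^2 M T^-3].
I (current) has dimensions [I].
V (voltage) has dimensions [I^-1 L^2 M T^-3].

Left side: [I^-2 L^2 M T^-3]
Right side: [I^-2 L^2 M T^-3]

Both sides have the same dimensions, so the equation is dimensionally consistent.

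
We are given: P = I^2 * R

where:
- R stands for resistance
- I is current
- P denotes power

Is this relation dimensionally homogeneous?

Yes

R (resistance) has dimensions [I^-2 L^2 M T^-3].
I (current) has dimensions [I].
P (power) has dimensions [L^2 M T^-3].

Left side: [L^2 M T^-3]
Right side: [L^2 M T^-3]

Both sides have the same dimensions, so the equation is dimensionally consistent.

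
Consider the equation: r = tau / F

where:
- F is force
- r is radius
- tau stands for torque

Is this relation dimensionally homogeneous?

Yes

F (force) has dimensions [L M T^-2].
r (radius) has dimensions [L].
tau (torque) has dimensions [L^2 M T^-2].

Left side: [L]
Right side: [L]

Both sides have the same dimensions, so the equation is dimensionally consistent.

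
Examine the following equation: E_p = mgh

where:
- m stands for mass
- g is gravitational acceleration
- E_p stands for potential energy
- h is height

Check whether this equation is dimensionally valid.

Yes

m (mass) has dimensions [M].
g (gravitational acceleration) has dimensions [L T^-2].
E_p (potential energy) has dimensions [L^2 M T^-2].
h (height) has dimensions [L].

Left side: [L^2 M T^-2]
Right side: [L^2 M T^-2]

Both sides have the same dimensions, so the equation is dimensionally consistent.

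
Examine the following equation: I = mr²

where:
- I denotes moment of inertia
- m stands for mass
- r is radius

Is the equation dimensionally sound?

Yes

I (moment of inertia) has dimensions [L^2 M].
m (mass) has dimensions [M].
r (radius) has dimensions [L].

Left side: [L^2 M]
Right side: [L^2 M]

Both sides have the same dimensions, so the equation is dimensionally consistent.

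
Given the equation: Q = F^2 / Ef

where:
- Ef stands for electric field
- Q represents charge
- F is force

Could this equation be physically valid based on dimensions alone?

No

Ef (electric field) has dimensions [I^-1 L M T^-3].
Q (charge) has dimensions [I T].
F (force) has dimensions [L M T^-2].

Left side: [I T]
Right side: [I L M T^-1]

The two sides have different dimensions, so the equation is NOT dimensionally consistent.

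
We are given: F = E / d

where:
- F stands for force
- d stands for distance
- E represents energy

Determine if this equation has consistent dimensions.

Yes

F (force) has dimensions [L M T^-2].
d (distance) has dimensions [L].
E (energy) has dimensions [L^2 M T^-2].

Left side: [L M T^-2]
Right side: [L M T^-2]

Both sides have the same dimensions, so the equation is dimensionally consistent.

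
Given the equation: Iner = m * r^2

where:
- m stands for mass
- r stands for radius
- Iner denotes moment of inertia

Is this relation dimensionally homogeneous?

Yes

m (mass) has dimensions [M].
r (radius) has dimensions [L].
Iner (moment of inertia) has dimensions [L^2 M].

Left side: [L^2 M]
Right side: [L^2 M]

Both sides have the same dimensions, so the equation is dimensionally consistent.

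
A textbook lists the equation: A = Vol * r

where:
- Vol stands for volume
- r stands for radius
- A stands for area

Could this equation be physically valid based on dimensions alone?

No

Vol (volume) has dimensions [L^3].
r (radius) has dimensions [L].
A (area) has dimensions [L^2].

Left side: [L^2]
Right side: [L^4]

The two sides have different dimensions, so the equation is NOT dimensionally consistent.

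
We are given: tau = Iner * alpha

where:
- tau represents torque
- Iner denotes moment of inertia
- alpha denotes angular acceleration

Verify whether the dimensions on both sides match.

Yes

tau (torque) has dimensions [L^2 M T^-2].
Iner (moment of inertia) has dimensions [L^2 M].
alpha (angular acceleration) has dimensions [T^-2].

Left side: [L^2 M T^-2]
Right side: [L^2 M T^-2]

Both sides have the same dimensions, so the equation is dimensionally consistent.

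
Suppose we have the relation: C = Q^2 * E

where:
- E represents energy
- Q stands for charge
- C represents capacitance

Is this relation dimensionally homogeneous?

No

E (energy) has dimensions [L^2 M T^-2].
Q (charge) has dimensions [I T].
C (capacitance) has dimensions [I^2 L^-2 M^-1 T^4].

Left side: [I^2 L^-2 M^-1 T^4]
Right side: [I^2 L^2 M]

The two sides have different dimensions, so the equation is NOT dimensionally consistent.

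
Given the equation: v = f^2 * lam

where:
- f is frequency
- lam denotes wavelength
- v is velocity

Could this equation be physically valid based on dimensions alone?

No

f (frequency) has dimensions [T^-1].
lam (wavelength) has dimensions [L].
v (velocity) has dimensions [L T^-1].

Left side: [L T^-1]
Right side: [L T^-2]

The two sides have different dimensions, so the equation is NOT dimensionally consistent.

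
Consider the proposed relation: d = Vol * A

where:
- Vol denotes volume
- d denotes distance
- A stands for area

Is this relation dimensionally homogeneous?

No

Vol (volume) has dimensions [L^3].
d (distance) has dimensions [L].
A (area) has dimensions [L^2].

Left side: [L]
Right side: [L^5]

The two sides have different dimensions, so the equation is NOT dimensionally consistent.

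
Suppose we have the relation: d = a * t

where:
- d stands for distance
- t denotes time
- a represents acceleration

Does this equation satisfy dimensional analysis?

No

d (distance) has dimensions [L].
t (time) has dimensions [T].
a (acceleration) has dimensions [L T^-2].

Left side: [L]
Right side: [L T^-1]

The two sides have different dimensions, so the equation is NOT dimensionally consistent.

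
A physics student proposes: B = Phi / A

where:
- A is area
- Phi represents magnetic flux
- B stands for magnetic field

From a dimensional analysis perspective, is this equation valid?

Yes

A (area) has dimensions [L^2].
Phi (magnetic flux) has dimensions [I^-1 L^2 M T^-2].
B (magnetic field) has dimensions [I^-1 M T^-2].

Left side: [I^-1 M T^-2]
Right side: [I^-1 M T^-2]

Both sides have the same dimensions, so the equation is dimensionally consistent.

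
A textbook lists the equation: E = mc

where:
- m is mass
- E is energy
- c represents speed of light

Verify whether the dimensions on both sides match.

No

m (mass) has dimensions [M].
E (energy) has dimensions [L^2 M T^-2].
c (speed of light) has dimensions [L T^-1].

Left side: [L^2 M T^-2]
Right side: [L M T^-1]

The two sides have different dimensions, so the equation is NOT dimensionally consistent.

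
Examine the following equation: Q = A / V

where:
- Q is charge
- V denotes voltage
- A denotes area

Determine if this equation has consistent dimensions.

No

Q (charge) has dimensions [I T].
V (voltage) has dimensions [I^-1 L^2 M T^-3].
A (area) has dimensions [L^2].

Left side: [I T]
Right side: [I M^-1 T^3]

The two sides have different dimensions, so the equation is NOT dimensionally consistent.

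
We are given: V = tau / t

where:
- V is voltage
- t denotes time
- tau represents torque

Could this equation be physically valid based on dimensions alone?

No

V (voltage) has dimensions [I^-1 L^2 M T^-3].
t (time) has dimensions [T].
tau (torque) has dimensions [L^2 M T^-2].

Left side: [I^-1 L^2 M T^-3]
Right side: [L^2 M T^-3]

The two sides have different dimensions, so the equation is NOT dimensionally consistent.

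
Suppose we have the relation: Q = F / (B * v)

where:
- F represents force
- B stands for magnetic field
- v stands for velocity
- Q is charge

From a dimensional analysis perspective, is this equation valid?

Yes

F (force) has dimensions [L M T^-2].
B (magnetic field) has dimensions [I^-1 M T^-2].
v (velocity) has dimensions [L T^-1].
Q (charge) has dimensions [I T].

Left side: [I T]
Right side: [I T]

Both sides have the same dimensions, so the equation is dimensionally consistent.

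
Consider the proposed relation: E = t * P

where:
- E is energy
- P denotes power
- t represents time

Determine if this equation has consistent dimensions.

Yes

E (energy) has dimensions [L^2 M T^-2].
P (power) has dimensions [L^2 M T^-3].
t (time) has dimensions [T].

Left side: [L^2 M T^-2]
Right side: [L^2 M T^-2]

Both sides have the same dimensions, so the equation is dimensionally consistent.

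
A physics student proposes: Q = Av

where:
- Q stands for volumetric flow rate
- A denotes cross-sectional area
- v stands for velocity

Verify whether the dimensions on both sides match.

Yes

Q (volumetric flow rate) has dimensions [L^3 T^-1].
A (cross-sectional area) has dimensions [L^2].
v (velocity) has dimensions [L T^-1].

Left side: [L^3 T^-1]
Right side: [L^3 T^-1]

Both sides have the same dimensions, so the equation is dimensionally consistent.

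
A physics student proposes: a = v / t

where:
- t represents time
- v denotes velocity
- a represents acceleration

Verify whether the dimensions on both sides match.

Yes

t (time) has dimensions [T].
v (velocity) has dimensions [L T^-1].
a (acceleration) has dimensions [L T^-2].

Left side: [L T^-2]
Right side: [L T^-2]

Both sides have the same dimensions, so the equation is dimensionally consistent.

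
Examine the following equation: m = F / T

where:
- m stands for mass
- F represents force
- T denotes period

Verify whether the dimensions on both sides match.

No

m (mass) has dimensions [M].
F (force) has dimensions [L M T^-2].
T (period) has dimensions [T].

Left side: [M]
Right side: [L M T^-3]

The two sides have different dimensions, so the equation is NOT dimensionally consistent.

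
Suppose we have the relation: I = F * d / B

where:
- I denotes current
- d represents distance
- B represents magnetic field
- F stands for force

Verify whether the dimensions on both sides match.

No

I (current) has dimensions [I].
d (distance) has dimensions [L].
B (magnetic field) has dimensions [I^-1 M T^-2].
F (force) has dimensions [L M T^-2].

Left side: [I]
Right side: [I L^2]

The two sides have different dimensions, so the equation is NOT dimensionally consistent.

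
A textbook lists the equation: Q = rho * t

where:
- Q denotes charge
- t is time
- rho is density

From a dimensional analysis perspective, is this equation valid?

No

Q (charge) has dimensions [I T].
t (time) has dimensions [T].
rho (density) has dimensions [L^-3 M].

Left side: [I T]
Right side: [L^-3 M T]

The two sides have different dimensions, so the equation is NOT dimensionally consistent.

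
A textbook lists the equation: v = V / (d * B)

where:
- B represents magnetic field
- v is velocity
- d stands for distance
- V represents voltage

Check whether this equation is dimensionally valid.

Yes

B (magnetic field) has dimensions [I^-1 M T^-2].
v (velocity) has dimensions [L T^-1].
d (distance) has dimensions [L].
V (voltage) has dimensions [I^-1 L^2 M T^-3].

Left side: [L T^-1]
Right side: [L T^-1]

Both sides have the same dimensions, so the equation is dimensionally consistent.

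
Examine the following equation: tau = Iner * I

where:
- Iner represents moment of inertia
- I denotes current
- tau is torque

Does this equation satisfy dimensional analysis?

No

Iner (moment of inertia) has dimensions [L^2 M].
I (current) has dimensions [I].
tau (torque) has dimensions [L^2 M T^-2].

Left side: [L^2 M T^-2]
Right side: [I L^2 M]

The two sides have different dimensions, so the equation is NOT dimensionally consistent.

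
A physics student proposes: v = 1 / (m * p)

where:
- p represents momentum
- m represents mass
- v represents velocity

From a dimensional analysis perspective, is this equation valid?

No

p (momentum) has dimensions [L M T^-1].
m (mass) has dimensions [M].
v (velocity) has dimensions [L T^-1].

Left side: [L T^-1]
Right side: [L^-1 M^-2 T]

The two sides have different dimensions, so the equation is NOT dimensionally consistent.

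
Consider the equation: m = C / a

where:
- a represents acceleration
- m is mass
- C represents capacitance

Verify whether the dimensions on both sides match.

No

a (acceleration) has dimensions [L T^-2].
m (mass) has dimensions [M].
C (capacitance) has dimensions [I^2 L^-2 M^-1 T^4].

Left side: [M]
Right side: [I^2 L^-3 M^-1 T^6]

The two sides have different dimensions, so the equation is NOT dimensionally consistent.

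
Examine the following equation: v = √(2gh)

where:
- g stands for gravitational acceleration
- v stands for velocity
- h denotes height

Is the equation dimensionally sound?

Yes

g (gravitational acceleration) has dimensions [L T^-2].
v (velocity) has dimensions [L T^-1].
h (height) has dimensions [L].

Left side: [L T^-1]
Right side: [L T^-1]

Both sides have the same dimensions, so the equation is dimensionally consistent.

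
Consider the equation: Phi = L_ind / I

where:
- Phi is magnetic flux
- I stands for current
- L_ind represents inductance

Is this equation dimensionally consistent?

No

Phi (magnetic flux) has dimensions [I^-1 L^2 M T^-2].
I (current) has dimensions [I].
L_ind (inductance) has dimensions [I^-2 L^2 M T^-2].

Left side: [I^-1 L^2 M T^-2]
Right side: [I^-3 L^2 M T^-2]

The two sides have different dimensions, so the equation is NOT dimensionally consistent.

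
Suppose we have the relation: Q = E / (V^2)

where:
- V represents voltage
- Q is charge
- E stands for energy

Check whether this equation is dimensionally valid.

No

V (voltage) has dimensions [I^-1 L^2 M T^-3].
Q (charge) has dimensions [I T].
E (energy) has dimensions [L^2 M T^-2].

Left side: [I T]
Right side: [I^2 L^-2 M^-1 T^4]

The two sides have different dimensions, so the equation is NOT dimensionally consistent.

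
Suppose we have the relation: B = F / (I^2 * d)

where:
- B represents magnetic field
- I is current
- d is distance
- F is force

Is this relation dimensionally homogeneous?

No

B (magnetic field) has dimensions [I^-1 M T^-2].
I (current) has dimensions [I].
d (distance) has dimensions [L].
F (force) has dimensions [L M T^-2].

Left side: [I^-1 M T^-2]
Right side: [I^-2 M T^-2]

The two sides have different dimensions, so the equation is NOT dimensionally consistent.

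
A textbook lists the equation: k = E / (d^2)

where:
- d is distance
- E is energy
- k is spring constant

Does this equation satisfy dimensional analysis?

Yes

d (distance) has dimensions [L].
E (energy) has dimensions [L^2 M T^-2].
k (spring constant) has dimensions [M T^-2].

Left side: [M T^-2]
Right side: [M T^-2]

Both sides have the same dimensions, so the equation is dimensionally consistent.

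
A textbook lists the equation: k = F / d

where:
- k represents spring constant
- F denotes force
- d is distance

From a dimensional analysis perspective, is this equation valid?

Yes

k (spring constant) has dimensions [M T^-2].
F (force) has dimensions [L M T^-2].
d (distance) has dimensions [L].

Left side: [M T^-2]
Right side: [M T^-2]

Both sides have the same dimensions, so the equation is dimensionally consistent.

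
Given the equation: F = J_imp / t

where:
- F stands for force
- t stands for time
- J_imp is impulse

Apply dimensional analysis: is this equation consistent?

Yes

F (force) has dimensions [L M T^-2].
t (time) has dimensions [T].
J_imp (impulse) has dimensions [L M T^-1].

Left side: [L M T^-2]
Right side: [L M T^-2]

Both sides have the same dimensions, so the equation is dimensionally consistent.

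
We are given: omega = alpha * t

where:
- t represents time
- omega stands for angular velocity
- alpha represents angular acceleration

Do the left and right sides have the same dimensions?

Yes

t (time) has dimensions [T].
omega (angular velocity) has dimensions [T^-1].
alpha (angular acceleration) has dimensions [T^-2].

Left side: [T^-1]
Right side: [T^-1]

Both sides have the same dimensions, so the equation is dimensionally consistent.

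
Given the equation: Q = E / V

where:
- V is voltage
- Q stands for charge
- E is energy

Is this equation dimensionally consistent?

Yes

V (voltage) has dimensions [I^-1 L^2 M T^-3].
Q (charge) has dimensions [I T].
E (energy) has dimensions [L^2 M T^-2].

Left side: [I T]
Right side: [I T]

Both sides have the same dimensions, so the equation is dimensionally consistent.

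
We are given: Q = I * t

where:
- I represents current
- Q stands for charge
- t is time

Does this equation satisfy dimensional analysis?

Yes

I (current) has dimensions [I].
Q (charge) has dimensions [I T].
t (time) has dimensions [T].

Left side: [I T]
Right side: [I T]

Both sides have the same dimensions, so the equation is dimensionally consistent.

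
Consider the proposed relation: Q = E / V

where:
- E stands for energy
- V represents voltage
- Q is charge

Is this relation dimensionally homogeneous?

Yes

E (energy) has dimensions [L^2 M T^-2].
V (voltage) has dimensions [I^-1 L^2 M T^-3].
Q (charge) has dimensions [I T].

Left side: [I T]
Right side: [I T]

Both sides have the same dimensions, so the equation is dimensionally consistent.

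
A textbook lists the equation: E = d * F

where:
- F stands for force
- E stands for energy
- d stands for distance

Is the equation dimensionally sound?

Yes

F (force) has dimensions [L M T^-2].
E (energy) has dimensions [L^2 M T^-2].
d (distance) has dimensions [L].

Left side: [L^2 M T^-2]
Right side: [L^2 M T^-2]

Both sides have the same dimensions, so the equation is dimensionally consistent.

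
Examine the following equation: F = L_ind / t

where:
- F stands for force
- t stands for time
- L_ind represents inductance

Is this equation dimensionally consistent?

No

F (force) has dimensions [L M T^-2].
t (time) has dimensions [T].
L_ind (inductance) has dimensions [I^-2 L^2 M T^-2].

Left side: [L M T^-2]
Right side: [I^-2 L^2 M T^-3]

The two sides have different dimensions, so the equation is NOT dimensionally consistent.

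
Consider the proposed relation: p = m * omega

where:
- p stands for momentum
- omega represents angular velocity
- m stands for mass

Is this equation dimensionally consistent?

No

p (momentum) has dimensions [L M T^-1].
omega (angular velocity) has dimensions [T^-1].
m (mass) has dimensions [M].

Left side: [L M T^-1]
Right side: [M T^-1]

The two sides have different dimensions, so the equation is NOT dimensionally consistent.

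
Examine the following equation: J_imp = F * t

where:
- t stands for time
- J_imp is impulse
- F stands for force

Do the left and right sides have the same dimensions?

Yes

t (time) has dimensions [T].
J_imp (impulse) has dimensions [L M T^-1].
F (force) has dimensions [L M T^-2].

Left side: [L M T^-1]
Right side: [L M T^-1]

Both sides have the same dimensions, so the equation is dimensionally consistent.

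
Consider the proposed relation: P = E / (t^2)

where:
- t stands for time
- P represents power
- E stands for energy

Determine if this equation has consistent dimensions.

No

t (time) has dimensions [T].
P (power) has dimensions [L^2 M T^-3].
E (energy) has dimensions [L^2 M T^-2].

Left side: [L^2 M T^-3]
Right side: [L^2 M T^-4]

The two sides have different dimensions, so the equation is NOT dimensionally consistent.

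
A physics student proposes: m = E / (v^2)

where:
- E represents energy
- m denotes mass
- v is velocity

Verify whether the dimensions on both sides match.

Yes

E (energy) has dimensions [L^2 M T^-2].
m (mass) has dimensions [M].
v (velocity) has dimensions [L T^-1].

Left side: [M]
Right side: [M]

Both sides have the same dimensions, so the equation is dimensionally consistent.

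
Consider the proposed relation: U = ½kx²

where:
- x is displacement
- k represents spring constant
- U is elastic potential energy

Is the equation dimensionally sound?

Yes

x (displacement) has dimensions [L].
k (spring constant) has dimensions [M T^-2].
U (elastic potential energy) has dimensions [L^2 M T^-2].

Left side: [L^2 M T^-2]
Right side: [L^2 M T^-2]

Both sides have the same dimensions, so the equation is dimensionally consistent.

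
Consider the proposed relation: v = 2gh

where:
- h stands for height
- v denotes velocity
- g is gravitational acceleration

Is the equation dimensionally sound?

No

h (height) has dimensions [L].
v (velocity) has dimensions [L T^-1].
g (gravitational acceleration) has dimensions [L T^-2].

Left side: [L T^-1]
Right side: [L^2 T^-2]

The two sides have different dimensions, so the equation is NOT dimensionally consistent.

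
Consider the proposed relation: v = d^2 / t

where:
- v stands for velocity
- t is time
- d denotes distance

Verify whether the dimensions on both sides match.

No

v (velocity) has dimensions [L T^-1].
t (time) has dimensions [T].
d (distance) has dimensions [L].

Left side: [L T^-1]
Right side: [L^2 T^-1]

The two sides have different dimensions, so the equation is NOT dimensionally consistent.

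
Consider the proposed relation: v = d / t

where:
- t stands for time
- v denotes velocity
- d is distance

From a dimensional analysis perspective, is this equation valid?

Yes

t (time) has dimensions [T].
v (velocity) has dimensions [L T^-1].
d (distance) has dimensions [L].

Left side: [L T^-1]
Right side: [L T^-1]

Both sides have the same dimensions, so the equation is dimensionally consistent.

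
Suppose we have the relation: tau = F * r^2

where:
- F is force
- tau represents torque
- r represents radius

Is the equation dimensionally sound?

No

F (force) has dimensions [L M T^-2].
tau (torque) has dimensions [L^2 M T^-2].
r (radius) has dimensions [L].

Left side: [L^2 M T^-2]
Right side: [L^3 M T^-2]

The two sides have different dimensions, so the equation is NOT dimensionally consistent.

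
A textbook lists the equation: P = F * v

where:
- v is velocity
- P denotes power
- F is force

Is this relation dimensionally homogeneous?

Yes

v (velocity) has dimensions [L T^-1].
P (power) has dimensions [L^2 M T^-3].
F (force) has dimensions [L M T^-2].

Left side: [L^2 M T^-3]
Right side: [L^2 M T^-3]

Both sides have the same dimensions, so the equation is dimensionally consistent.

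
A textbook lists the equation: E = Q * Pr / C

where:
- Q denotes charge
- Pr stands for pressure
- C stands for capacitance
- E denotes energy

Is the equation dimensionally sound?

No

Q (charge) has dimensions [I T].
Pr (pressure) has dimensions [L^-1 M T^-2].
C (capacitance) has dimensions [I^2 L^-2 M^-1 T^4].
E (energy) has dimensions [L^2 M T^-2].

Left side: [L^2 M T^-2]
Right side: [I^-1 L M^2 T^-5]

The two sides have different dimensions, so the equation is NOT dimensionally consistent.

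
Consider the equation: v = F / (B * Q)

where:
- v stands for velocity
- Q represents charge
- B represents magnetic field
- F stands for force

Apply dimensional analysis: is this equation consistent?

Yes

v (velocity) has dimensions [L T^-1].
Q (charge) has dimensions [I T].
B (magnetic field) has dimensions [I^-1 M T^-2].
F (force) has dimensions [L M T^-2].

Left side: [L T^-1]
Right side: [L T^-1]

Both sides have the same dimensions, so the equation is dimensionally consistent.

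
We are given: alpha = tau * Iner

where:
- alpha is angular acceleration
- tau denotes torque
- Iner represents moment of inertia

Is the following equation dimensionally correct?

No

alpha (angular acceleration) has dimensions [T^-2].
tau (torque) has dimensions [L^2 M T^-2].
Iner (moment of inertia) has dimensions [L^2 M].

Left side: [T^-2]
Right side: [L^4 M^2 T^-2]

The two sides have different dimensions, so the equation is NOT dimensionally consistent.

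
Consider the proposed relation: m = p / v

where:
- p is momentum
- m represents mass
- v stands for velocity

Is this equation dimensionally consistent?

Yes

p (momentum) has dimensions [L M T^-1].
m (mass) has dimensions [M].
v (velocity) has dimensions [L T^-1].

Left side: [M]
Right side: [M]

Both sides have the same dimensions, so the equation is dimensionally consistent.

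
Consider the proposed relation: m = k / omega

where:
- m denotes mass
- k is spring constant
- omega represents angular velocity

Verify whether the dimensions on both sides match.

No

m (mass) has dimensions [M].
k (spring constant) has dimensions [M T^-2].
omega (angular velocity) has dimensions [T^-1].

Left side: [M]
Right side: [M T^-1]

The two sides have different dimensions, so the equation is NOT dimensionally consistent.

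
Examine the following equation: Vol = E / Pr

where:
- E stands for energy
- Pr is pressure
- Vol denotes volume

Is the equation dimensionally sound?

Yes

E (energy) has dimensions [L^2 M T^-2].
Pr (pressure) has dimensions [L^-1 M T^-2].
Vol (volume) has dimensions [L^3].

Left side: [L^3]
Right side: [L^3]

Both sides have the same dimensions, so the equation is dimensionally consistent.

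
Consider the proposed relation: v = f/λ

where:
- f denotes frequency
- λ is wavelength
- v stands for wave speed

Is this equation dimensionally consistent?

No

f (frequency) has dimensions [T^-1].
λ (wavelength) has dimensions [L].
v (wave speed) has dimensions [L T^-1].

Left side: [L T^-1]
Right side: [L^-1 T^-1]

The two sides have different dimensions, so the equation is NOT dimensionally consistent.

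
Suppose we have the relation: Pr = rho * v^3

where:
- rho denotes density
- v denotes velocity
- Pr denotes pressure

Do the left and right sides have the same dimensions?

No

rho (density) has dimensions [L^-3 M].
v (velocity) has dimensions [L T^-1].
Pr (pressure) has dimensions [L^-1 M T^-2].

Left side: [L^-1 M T^-2]
Right side: [M T^-3]

The two sides have different dimensions, so the equation is NOT dimensionally consistent.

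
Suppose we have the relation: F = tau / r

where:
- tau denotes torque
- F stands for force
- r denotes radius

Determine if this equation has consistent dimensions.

Yes

tau (torque) has dimensions [L^2 M T^-2].
F (force) has dimensions [L M T^-2].
r (radius) has dimensions [L].

Left side: [L M T^-2]
Right side: [L M T^-2]

Both sides have the same dimensions, so the equation is dimensionally consistent.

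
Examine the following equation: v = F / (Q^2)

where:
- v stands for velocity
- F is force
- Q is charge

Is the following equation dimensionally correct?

No

v (velocity) has dimensions [L T^-1].
F (force) has dimensions [L M T^-2].
Q (charge) has dimensions [I T].

Left side: [L T^-1]
Right side: [I^-2 L M T^-4]

The two sides have different dimensions, so the equation is NOT dimensionally consistent.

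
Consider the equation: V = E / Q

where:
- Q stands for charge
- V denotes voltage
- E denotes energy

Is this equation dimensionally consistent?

Yes

Q (charge) has dimensions [I T].
V (voltage) has dimensions [I^-1 L^2 M T^-3].
E (energy) has dimensions [L^2 M T^-2].

Left side: [I^-1 L^2 M T^-3]
Right side: [I^-1 L^2 M T^-3]

Both sides have the same dimensions, so the equation is dimensionally consistent.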